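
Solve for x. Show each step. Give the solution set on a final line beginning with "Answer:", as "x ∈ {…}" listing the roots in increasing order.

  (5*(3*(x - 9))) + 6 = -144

Step 1. [(5*(3*(x - 9))) + 6 = -144] subtract 6: x sits inside (… + 6) ⇒ sub: 5*(3*(x - 9)) = -150.
Step 2. [5*(3*(x - 9)) = -150] leading coefficient 5: divide by 5 ⇒ div: 3*(x - 9) = -30.
Step 3. [3*(x - 9) = -30] 3 out front; divide by 3, so div: x - 9 = -10.
Step 4. [x - 9 = -10] peel the -9: add 9 from each side, so sub: x = -1.

Answer: x ∈ {-1}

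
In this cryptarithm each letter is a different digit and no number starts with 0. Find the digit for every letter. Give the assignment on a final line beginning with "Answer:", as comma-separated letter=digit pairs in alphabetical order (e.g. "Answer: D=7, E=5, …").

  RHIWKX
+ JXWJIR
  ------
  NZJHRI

Step 1. [col 1: X + R ≡ I (mod 10)] several values work for I in column 1 (X + R ≡ I (mod 10), carry-in 0); try I=0. So I=0.
Step 2. [col 1: X + R ≡ I (mod 10)] no forcing yet in column 1 (carry-in 0); R=3 is free and consistent — try it ⇒ R=3.
Step 3. [col 1: X + R ≡ I (mod 10)] column 1: given R=3, I=0, carry-in 0, and digits 0,3 already taken and all letters distinct, X+R≡I (mod 10) forces X=7, so X=7.
Step 4. [col 2: K + I ≡ R (mod 10)] column 2 reads K+I+carry(1)=R with I=0, R=3; with digits 0,3,7 already taken and all letters distinct, the only value for K is 2, so K=2.
Step 5. [col 3: W + J ≡ H (mod 10)] J=6 is one option consistent with column 3 (W + J ≡ H (mod 10), carry-in 0) — take it, so J=6.
Step 6. [col 3: W + J ≡ H (mod 10)] column 3 (W + J ≡ H (mod 10), carry-in 0) doesn't pin W yet; pick W=5 and continue, so W=5.
Step 7. [col 3: W + J ≡ H (mod 10)] in column 3 we have W+J≡H with carry-in 0; given W=5, J=6 and digits 0,2,3,5,6,7 already taken and all letters distinct, that pins H to 1, so H=1.
Step 8. [col 5: H + X ≡ Z (mod 10)] in column 5 we have H+X≡Z with carry-in 0; given H=1, X=7 and digits 0,1,2,3,5,6,7 already taken and all letters distinct, that pins Z to 8. So Z=8.
Step 9. [col 6: R + J ≡ N (mod 10)] column 6 reads R+J+carry(0)=N with R=3, J=6; with digits 0,1,2,3,5,6,7,8 already taken and all letters distinct, the only value for N is 9, so N=9.

Answer: H=1, I=0, J=6, K=2, N=9, R=3, W=5, X=7, Z=8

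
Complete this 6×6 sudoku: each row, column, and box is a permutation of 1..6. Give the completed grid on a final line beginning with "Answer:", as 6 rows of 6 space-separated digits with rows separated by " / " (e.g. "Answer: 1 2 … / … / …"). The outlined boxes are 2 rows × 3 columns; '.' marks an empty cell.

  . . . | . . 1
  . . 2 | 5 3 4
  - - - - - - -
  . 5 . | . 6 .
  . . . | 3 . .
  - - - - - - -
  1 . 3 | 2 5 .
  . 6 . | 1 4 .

Step 1. [r4c2∈{1,2,4}] 2 has one home in col 2: r4c2 ⇒ r4c2=2.
Step 2. [r2c1∈{6}] r2c1 is down to just 6 ⇒ r2c1=6.
Step 3. [r4c1∈{4}] r4c1's peers cover all but 4. So r4c1=4.
Step 4. [r6c3∈{5}] only 5 remains possible at r6c3 ⇒ r6c3=5.
Step 5. [r1c2∈{3,4}] across col 2, 3 lands solely at r1c2. So r1c2=3.
Step 6. [r4c3∈{1,6}] 6 has one home in row 4: r4c3. So r4c3=6.
Step 7. [r5c6∈{6}] r5c6's peers cover all but 6 ⇒ r5c6=6.
Step 8. [r1c3∈{4}] r1c3 has the single candidate 4, so r1c3=4.
Step 9. [r3c4∈{4}] only 4 remains possible at r3c4, so r3c4=4.
Step 10. [r4c5∈{1}] only 1 remains possible at r4c5. So r4c5=1.
Step 11. [r1c5∈{2}] r1c5 has the single candidate 2, so r1c5=2.
Step 12. [r5c2∈{4}] only 4 remains possible at r5c2 ⇒ r5c2=4.
Step 13. [r4c6∈{5}] only 5 remains possible at r4c6 ⇒ r4c6=5.
Step 14. [r1c4∈{6}] r1c4's peers cover all but 6. So r1c4=6.
Step 15. [r6c1∈{2}] only 2 remains possible at r6c1. So r6c1=2.
Step 16. [r2c2∈{1}] r2c2 is down to just 1, so r2c2=1.
Step 17. [r1c1∈{5}] r1c1 has the single candidate 5, so r1c1=5.
Step 18. [r3c3∈{1}] r3c3's peers cover all but 1 ⇒ r3c3=1.
Step 19. [r3c6∈{2}] r3c6 is down to just 2, so r3c6=2.
Step 20. [r3c1∈{3}] r3c1 is down to just 3. So r3c1=3.
Step 21. [r6c6∈{3}] only 3 remains possible at r6c6, so r6c6=3.

Answer: 5 3 4 6 2 1 / 6 1 2 5 3 4 / 3 5 1 4 6 2 / 4 2 6 3 1 5 / 1 4 3 2 5 6 / 2 6 5 1 4 3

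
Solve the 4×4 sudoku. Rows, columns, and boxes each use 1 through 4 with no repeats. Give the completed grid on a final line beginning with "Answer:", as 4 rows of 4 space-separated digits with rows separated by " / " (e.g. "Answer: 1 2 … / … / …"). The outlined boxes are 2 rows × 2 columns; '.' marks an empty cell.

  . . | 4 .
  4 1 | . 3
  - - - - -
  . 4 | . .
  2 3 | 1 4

Step 1. [r3c4∈{2}] nothing but 2 survives at r3c4. So r3c4=2.
Step 2. [r2c3∈{2}] r2c3's peers cover all but 2, so r2c3=2.
Step 3. [r1c4∈{1}] r1c4 is down to just 1, so r1c4=1.
Step 4. [r1c1∈{3}] nothing but 3 survives at r1c1. So r1c1=3.
Step 5. [r3c1∈{1}] r3c1 has the single candidate 1, so r3c1=1.
Step 6. [r3c3∈{3}] only 3 remains possible at r3c3 ⇒ r3c3=3.
Step 7. [r1c2∈{2}] r1c2's peers cover all but 2. So r1c2=2.

Answer: 3 2 4 1 / 4 1 2 3 / 1 4 3 2 / 2 3 1 4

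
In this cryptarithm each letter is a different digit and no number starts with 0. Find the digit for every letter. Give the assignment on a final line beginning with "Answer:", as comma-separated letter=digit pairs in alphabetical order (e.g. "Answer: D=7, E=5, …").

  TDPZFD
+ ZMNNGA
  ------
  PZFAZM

Step 1. [col 1: D + A ≡ M (mod 10)] several values work for A in column 1 (D + A ≡ M (mod 10), carry-in 0); try A=9. So A=9.
Step 2. [col 1: D + A ≡ M (mod 10)] no forcing yet in column 1 (carry-in 0); M=0 is free and consistent — try it. So M=0.
Step 3. [col 1: D + A ≡ M (mod 10)] column 1 reads D+A+carry(0)=M with A=9, M=0; with digits 0,9 already taken and all letters distinct, the only value for D is 1 ⇒ D=1.
Step 4. [col 2: F + G ≡ Z (mod 10)] several values work for F in column 2 (F + G ≡ Z (mod 10), carry-in 1); try F=3. So F=3.
Step 5. [col 2: F + G ≡ Z (mod 10)] column 2 (F + G ≡ Z (mod 10), carry-in 1) doesn't pin G yet; pick G=8 and continue ⇒ G=8.
Step 6. [col 2: F + G ≡ Z (mod 10)] column 2 reads F+G+carry(1)=Z with F=3, G=8; with digits 0,1,3,8,9 already taken and all letters distinct, the only value for Z is 2 ⇒ Z=2.
Step 7. [col 3: Z + N ≡ A (mod 10)] in column 3 we have Z+N≡A with carry-in 1; given Z=2, A=9 and digits 0,1,2,3,8,9 already taken and all letters distinct, that pins N to 6 ⇒ N=6.
Step 8. [col 4: P + N ≡ F (mod 10)] in column 4 we have P+N≡F with carry-in 0; given N=6, F=3 and digits 0,1,2,3,6,8,9 already taken and all letters distinct, that pins P to 7, so P=7.
Step 9. [col 6: T + Z ≡ P (mod 10)] from column 6 (Z=2, P=7, carry-in 0, digits 0,1,2,3,6,7,8,9 already taken and all letters distinct): T must equal 5. So T=5.

Answer: A=9, D=1, F=3, G=8, M=0, N=6, P=7, T=5, Z=2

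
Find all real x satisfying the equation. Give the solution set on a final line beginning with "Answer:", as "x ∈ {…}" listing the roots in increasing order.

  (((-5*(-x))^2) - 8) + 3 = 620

Step 1. [(((-5*(-x))^2) - 8) + 3 = 620] 3 comes off first (subtract 3) ⇒ sub: ((-5*(-x))^2) - 8 = 617.
Step 2. [((-5*(-x))^2) - 8 = 617] 8 comes off first (add 8). So sub: (-5*(-x))^2 = 625.
Step 3. [(-5*(-x))^2 = 625] √ both sides: 625 ≥ 0 gives two branches, so sqrt: -5*(-x) = 25 or -25.
Step 4. [-5*(-x) = 25 or -25] leading coefficient -5: divide by -5, so div: -x = -5 or 5.
Step 5. [-x = -5 or 5] leading − — multiply by −1, so neg: x = 5 or -5.

Answer: x ∈ {-5, 5}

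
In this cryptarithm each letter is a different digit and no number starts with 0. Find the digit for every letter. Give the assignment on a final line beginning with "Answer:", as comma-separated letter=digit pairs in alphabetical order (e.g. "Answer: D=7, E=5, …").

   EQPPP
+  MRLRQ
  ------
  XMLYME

Step 1. [col 1: P + Q ≡ E (mod 10)] no forcing yet in column 1 (carry-in 0); P=2 is free and consistent — try it. So P=2.
Step 2. [X] adding two 5-digit numbers gives at most 5+1 digits, and here it does — X is that final carry and must be 1, so X=1.
Step 3. [col 1: P + Q ≡ E (mod 10)] Q=7 is one option consistent with column 1 (P + Q ≡ E (mod 10), carry-in 0) — take it, so Q=7.
Step 4. [col 1: P + Q ≡ E (mod 10)] from column 1 (P=2, Q=7, carry-in 0, digits 1,2,7 already taken and all letters distinct): E must equal 9, so E=9.
Step 5. [col 2: P + R ≡ M (mod 10)] several values work for R in column 2 (P + R ≡ M (mod 10), carry-in 0); try R=6. So R=6.
Step 6. [col 2: P + R ≡ M (mod 10)] column 2 reads P+R+carry(0)=M with P=2, R=6; with digits 1,2,6,7,9 already taken and all letters distinct, the only value for M is 8, so M=8.
Step 7. [col 3: P + L ≡ Y (mod 10)] column 3 reads P+L+carry(0)=Y with P=2; with digits 1,2,6,7,8,9 already taken and all letters distinct, the only value for Y is 5, so Y=5.
Step 8. [col 3: P + L ≡ Y (mod 10)] column 3 reads P+L+carry(0)=Y with P=2, Y=5; with digits 1,2,5,6,7,8,9 already taken and all letters distinct, the only value for L is 3. So L=3.

Answer: E=9, L=3, M=8, P=2, Q=7, R=6, X=1, Y=5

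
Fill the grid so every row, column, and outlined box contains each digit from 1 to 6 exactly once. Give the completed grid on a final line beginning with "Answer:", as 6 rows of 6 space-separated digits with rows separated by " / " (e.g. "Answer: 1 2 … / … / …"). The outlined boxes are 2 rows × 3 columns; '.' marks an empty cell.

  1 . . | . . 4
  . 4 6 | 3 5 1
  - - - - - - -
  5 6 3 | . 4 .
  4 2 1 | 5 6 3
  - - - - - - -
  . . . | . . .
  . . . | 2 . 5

Step 1. [r5c4∈{1,4,6}] in col 4, 4 fits only at r5c4 ⇒ r5c4=4.
Step 2. [r1c2∈{3,5}] 3 has one home in row 1: r1c2. So r1c2=3.
Step 3. [r5c2∈{1,5}] in col 2, 5 fits only at r5c2. So r5c2=5.
Step 4. [r6c1∈{3,6}] 6 has one home in row 6: r6c1. So r6c1=6.
Step 5. [r5c3∈{2}] r5c3 has the single candidate 2. So r5c3=2.
Step 6. [r6c5∈{1,3}] row 6 places 3 nowhere but r6c5, so r6c5=3.
Step 7. [r3c4∈{1}] r3c4 is down to just 1. So r3c4=1.
Step 8. [r5c1∈{3}] nothing but 3 survives at r5c1, so r5c1=3.
Step 9. [r1c3∈{5}] r1c3 is down to just 5. So r1c3=5.
Step 10. [r1c4∈{6}] only 6 remains possible at r1c4. So r1c4=6.
Step 11. [r6c2∈{1}] only 1 remains possible at r6c2, so r6c2=1.
Step 12. [r5c6∈{6}] r5c6 is down to just 6, so r5c6=6.
Step 13. [r1c5∈{2}] r1c5's peers cover all but 2. So r1c5=2.
Step 14. [r2c1∈{2}] r2c1's peers cover all but 2 ⇒ r2c1=2.
Step 15. [r6c3∈{4}] r6c3 has the single candidate 4. So r6c3=4.
Step 16. [r5c5∈{1}] only 1 remains possible at r5c5, so r5c5=1.
Step 17. [r3c6∈{2}] only 2 remains possible at r3c6, so r3c6=2.

Answer: 1 3 5 6 2 4 / 2 4 6 3 5 1 / 5 6 3 1 4 2 / 4 2 1 5 6 3 / 3 5 2 4 1 6 / 6 1 4 2 3 5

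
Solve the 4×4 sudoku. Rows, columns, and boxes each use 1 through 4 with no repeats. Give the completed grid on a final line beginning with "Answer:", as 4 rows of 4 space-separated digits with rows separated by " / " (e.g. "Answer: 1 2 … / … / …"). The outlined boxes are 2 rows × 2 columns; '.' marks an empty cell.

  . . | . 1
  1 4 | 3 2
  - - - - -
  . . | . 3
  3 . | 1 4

Step 1. [r4c2∈{2}] r4c2 is down to just 2 ⇒ r4c2=2.
Step 2. [r3c2∈{1}] r3c2 has the single candidate 1 ⇒ r3c2=1.
Step 3. [r1c2∈{3}] nothing but 3 survives at r1c2. So r1c2=3.
Step 4. [r1c3∈{4}] nothing but 4 survives at r1c3 ⇒ r1c3=4.
Step 5. [r3c1∈{4}] only 4 remains possible at r3c1, so r3c1=4.
Step 6. [r1c1∈{2}] r1c1 is down to just 2. So r1c1=2.
Step 7. [r3c3∈{2}] r3c3 is down to just 2, so r3c3=2.

Answer: 2 3 4 1 / 1 4 3 2 / 4 1 2 3 / 3 2 1 4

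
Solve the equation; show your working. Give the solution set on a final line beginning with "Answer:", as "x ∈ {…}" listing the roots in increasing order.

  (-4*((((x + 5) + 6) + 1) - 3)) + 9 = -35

Step 1. [(-4*((((x + 5) + 6) + 1) - 3)) + 9 = -35] 9 comes off first (subtract 9). So sub: -4*((((x + 5) + 6) + 1) - 3) = -44.
Step 2. [-4*((((x + 5) + 6) + 1) - 3) = -44] -4 out front; divide by -4. So div: (((x + 5) + 6) + 1) - 3 = 11.
Step 3. [(((x + 5) + 6) + 1) - 3 = 11] peel the -3: add 3 from each side. So sub: ((x + 5) + 6) + 1 = 14.
Step 4. [((x + 5) + 6) + 1 = 14] +1 is outermost — subtract 1 both sides, so sub: (x + 5) + 6 = 13.
Step 5. [(x + 5) + 6 = 13] subtract 6: x sits inside (… + 6) ⇒ sub: x + 5 = 7.
Step 6. [x + 5 = 7] subtract 5: x sits inside (… + 5) ⇒ sub: x = 2.

Answer: x ∈ {2}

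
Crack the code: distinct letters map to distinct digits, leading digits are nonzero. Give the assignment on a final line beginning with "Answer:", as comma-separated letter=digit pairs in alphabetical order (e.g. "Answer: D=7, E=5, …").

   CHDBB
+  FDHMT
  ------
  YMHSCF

Step 1. [col 1: B + T ≡ F (mod 10)] several values work for B in column 1 (B + T ≡ F (mod 10), carry-in 0); try B=2 ⇒ B=2.
Step 2. [Y] the sum has 6 digits but both addends have 5; that extra leading digit Y is the final carry, namely 1. So Y=1.
Step 3. [col 1: B + T ≡ F (mod 10)] column 1 (B + T ≡ F (mod 10), carry-in 0) doesn't pin F yet; pick F=7 and continue ⇒ F=7.
Step 4. [col 1: B + T ≡ F (mod 10)] from column 1 (B=2, F=7, carry-in 0, digits 1,2,7 already taken and all letters distinct): T must equal 5, so T=5.
Step 5. [col 2: B + M ≡ C (mod 10)] column 2 (B + M ≡ C (mod 10), carry-in 0) doesn't pin M yet; pick M=6 and continue ⇒ M=6.
Step 6. [col 2: B + M ≡ C (mod 10)] column 2: given B=2, M=6, carry-in 0, and digits 1,2,5,6,7 already taken and all letters distinct, B+M≡C (mod 10) forces C=8. So C=8.
Step 7. [col 3: D + H ≡ S (mod 10)] column 3: given nothing yet, carry-in 0, and digits 1,2,5,6,7,8 already taken and all letters distinct, D+H≡S (mod 10) forces S=3 ⇒ S=3.
Step 8. [col 3: D + H ≡ S (mod 10)] several values work for D in column 3 (D + H ≡ S (mod 10), carry-in 0); try D=9, so D=9.
Step 9. [col 3: D + H ≡ S (mod 10)] column 3: given D=9, S=3, carry-in 0, and digits 1,2,3,5,6,7,8,9 already taken and all letters distinct, D+H≡S (mod 10) forces H=4. So H=4.

Answer: B=2, C=8, D=9, F=7, H=4, M=6, S=3, T=5, Y=1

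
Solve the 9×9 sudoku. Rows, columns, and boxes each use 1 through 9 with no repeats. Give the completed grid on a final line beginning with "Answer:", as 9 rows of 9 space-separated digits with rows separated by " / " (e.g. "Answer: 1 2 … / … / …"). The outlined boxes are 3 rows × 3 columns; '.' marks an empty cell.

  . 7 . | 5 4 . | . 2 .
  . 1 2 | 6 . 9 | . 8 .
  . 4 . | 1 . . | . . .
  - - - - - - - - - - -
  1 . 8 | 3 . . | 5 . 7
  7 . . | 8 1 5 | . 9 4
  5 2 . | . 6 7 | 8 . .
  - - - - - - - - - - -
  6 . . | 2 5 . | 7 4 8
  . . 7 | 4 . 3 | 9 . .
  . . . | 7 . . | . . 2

Step 1. [r2c1∈{3}] only 3 remains possible at r2c1, so r2c1=3.
Step 2. [r3c5∈{2,3,7,8}] in col 5, 3 fits only at r3c5, so r3c5=3.
Step 3. [r3c7∈{6}] r3c7's peers cover all but 6, so r3c7=6.
Step 4. [r9c5∈{8,9}] 9 has one home in box 8: r9c5 ⇒ r9c5=9.
Step 5. [r8c9∈{1,5,6}] across col 9, 6 lands solely at r8c9, so r8c9=6.
Step 6. [r8c8∈{1,5}] row 8 places 1 nowhere but r8c8, so r8c8=1.
Step 7. [r9c7∈{3}] r9c7 is down to just 3 ⇒ r9c7=3.
Step 8. [r3c3∈{5,9}] 5 has one home in box 1: r3c3. So r3c3=5.
Step 9. [r1c6∈{8}] r1c6 has the single candidate 8. So r1c6=8.
Step 10. [r3c1∈{8,9}] in row 3, 8 fits only at r3c1 ⇒ r3c1=8.
Step 11. [r4c2∈{6,9}] in row 4, 9 fits only at r4c2, so r4c2=9.
Step 12. [r7c3∈{1,3,9}] r7c3 is the only open cell in row 7 admitting 9, so r7c3=9.
Step 13. [r1c9∈{1,3,9}] 3 has one home in row 1: r1c9. So r1c9=3.
Step 14. [r5c2∈{3,6}] 6 has one home in col 2: r5c2. So r5c2=6.
Step 15. [r9c2∈{5,8}] in row 9, 8 fits only at r9c2 ⇒ r9c2=8.
Step 16. [r6c3∈{3,4}] row 6 places 4 nowhere but r6c3, so r6c3=4.
Step 17. [r4c5∈{2}] r4c5 is down to just 2. So r4c5=2.
Step 18. [r7c6∈{1}] nothing but 1 survives at r7c6, so r7c6=1.
Step 19. [r3c6∈{2}] r3c6 has the single candidate 2 ⇒ r3c6=2.
Step 20. [r3c9∈{9}] r3c9 has the single candidate 9, so r3c9=9.
Step 21. [r9c1∈{4}] r9c1 has the single candidate 4, so r9c1=4.
Step 22. [r7c2∈{3}] r7c2 is down to just 3, so r7c2=3.
Step 23. [r3c8∈{7}] r3c8 has the single candidate 7, so r3c8=7.
Step 24. [r4c8∈{6}] r4c8's peers cover all but 6. So r4c8=6.
Step 25. [r2c9∈{5}] r2c9 has the single candidate 5. So r2c9=5.
Step 26. [r2c5∈{7}] r2c5 has the single candidate 7, so r2c5=7.
Step 27. [r5c3∈{3}] r5c3 has the single candidate 3. So r5c3=3.
Step 28. [r6c8∈{3}] nothing but 3 survives at r6c8, so r6c8=3.
Step 29. [r9c3∈{1}] only 1 remains possible at r9c3 ⇒ r9c3=1.
Step 30. [r9c6∈{6}] only 6 remains possible at r9c6, so r9c6=6.
Step 31. [r6c4∈{9}] nothing but 9 survives at r6c4. So r6c4=9.
Step 32. [r1c7∈{1}] r1c7 is down to just 1 ⇒ r1c7=1.
Step 33. [r8c2∈{5}] r8c2 has the single candidate 5 ⇒ r8c2=5.
Step 34. [r6c9∈{1}] nothing but 1 survives at r6c9 ⇒ r6c9=1.
Step 35. [r5c7∈{2}] nothing but 2 survives at r5c7 ⇒ r5c7=2.
Step 36. [r9c8∈{5}] r9c8's peers cover all but 5, so r9c8=5.
Step 37. [r2c7∈{4}] r2c7 is down to just 4. So r2c7=4.
Step 38. [r8c5∈{8}] nothing but 8 survives at r8c5 ⇒ r8c5=8.
Step 39. [r1c3∈{6}] r1c3 is down to just 6 ⇒ r1c3=6.
Step 40. [r1c1∈{9}] r1c1 is down to just 9, so r1c1=9.
Step 41. [r4c6∈{4}] only 4 remains possible at r4c6. So r4c6=4.
Step 42. [r8c1∈{2}] r8c1 has the single candidate 2 ⇒ r8c1=2.

Answer: 9 7 6 5 4 8 1 2 3 / 3 1 2 6 7 9 4 8 5 / 8 4 5 1 3 2 6 7 9 / 1 9 8 3 2 4 5 6 7 / 7 6 3 8 1 5 2 9 4 / 5 2 4 9 6 7 8 3 1 / 6 3 9 2 5 1 7 4 8 / 2 5 7 4 8 3 9 1 6 / 4 8 1 7 9 6 3 5 2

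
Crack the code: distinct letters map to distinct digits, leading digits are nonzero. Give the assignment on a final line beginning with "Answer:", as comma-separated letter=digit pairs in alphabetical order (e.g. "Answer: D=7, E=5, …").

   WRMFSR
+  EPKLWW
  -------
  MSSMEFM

Step 1. [col 1: R + W ≡ M (mod 10)] several values work for M in column 1 (R + W ≡ M (mod 10), carry-in 0); try M=1. So M=1.
Step 2. [col 1: R + W ≡ M (mod 10)] R=3 is one option consistent with column 1 (R + W ≡ M (mod 10), carry-in 0) — take it ⇒ R=3.
Step 3. [col 1: R + W ≡ M (mod 10)] in column 1 we have R+W≡M with carry-in 0; given R=3, M=1 and digits 1,3 already taken and all letters distinct, that pins W to 8. So W=8.
Step 4. [col 2: S + W ≡ F (mod 10)] no forcing yet in column 2 (carry-in 1); F=6 is free and consistent — try it, so F=6.
Step 5. [col 2: S + W ≡ F (mod 10)] column 2 reads S+W+carry(1)=F with W=8, F=6; with digits 1,3,6,8 already taken and all letters distinct, the only value for S is 7. So S=7.
Step 6. [col 3: F + L ≡ E (mod 10)] L=2 is one option consistent with column 3 (F + L ≡ E (mod 10), carry-in 1) — take it. So L=2.
Step 7. [col 3: F + L ≡ E (mod 10)] column 3 reads F+L+carry(1)=E with F=6, L=2; with digits 1,2,3,6,7,8 already taken and all letters distinct, the only value for E is 9 ⇒ E=9.
Step 8. [col 4: M + K ≡ M (mod 10)] in column 4 we have M+K≡M with carry-in 0; given M=1 and digits 1,2,3,6,7,8,9 already taken and all letters distinct, that pins K to 0. So K=0.
Step 9. [col 5: R + P ≡ S (mod 10)] in column 5 we have R+P≡S with carry-in 0; given R=3, S=7 and digits 0,1,2,3,6,7,8,9 already taken and all letters distinct, that pins P to 4. So P=4.

Answer: E=9, F=6, K=0, L=2, M=1, P=4, R=3, S=7, W=8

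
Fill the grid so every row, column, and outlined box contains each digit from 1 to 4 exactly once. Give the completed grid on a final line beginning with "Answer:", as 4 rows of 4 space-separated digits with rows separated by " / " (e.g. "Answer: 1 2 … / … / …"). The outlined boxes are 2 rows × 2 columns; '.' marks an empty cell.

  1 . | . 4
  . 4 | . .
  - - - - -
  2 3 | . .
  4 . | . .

Step 1. [r3c4∈{1}] only 1 remains possible at r3c4 ⇒ r3c4=1.
Step 2. [r1c3∈{2,3}] row 1 places 3 nowhere but r1c3, so r1c3=3.
Step 3. [r4c3∈{2}] r4c3's peers cover all but 2, so r4c3=2.
Step 4. [r2c3∈{1}] r2c3 is down to just 1, so r2c3=1.
Step 5. [r4c4∈{3}] r4c4 is down to just 3 ⇒ r4c4=3.
Step 6. [r1c2∈{2}] r1c2 is down to just 2. So r1c2=2.
Step 7. [r2c1∈{3}] r2c1's peers cover all but 3, so r2c1=3.
Step 8. [r2c4∈{2}] only 2 remains possible at r2c4 ⇒ r2c4=2.
Step 9. [r4c2∈{1}] only 1 remains possible at r4c2. So r4c2=1.
Step 10. [r3c3∈{4}] r3c3's peers cover all but 4, so r3c3=4.

Answer: 1 2 3 4 / 3 4 1 2 / 2 3 4 1 / 4 1 2 3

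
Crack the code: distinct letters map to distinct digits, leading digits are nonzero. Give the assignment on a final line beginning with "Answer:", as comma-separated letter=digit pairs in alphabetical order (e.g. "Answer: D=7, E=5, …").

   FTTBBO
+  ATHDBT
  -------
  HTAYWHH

Step 1. [col 1: O + T ≡ H (mod 10)] several values work for T in column 1 (O + T ≡ H (mod 10), carry-in 0); try T=2, so T=2.
Step 2. [col 1: O + T ≡ H (mod 10)] no forcing yet in column 1 (carry-in 0); O=9 is free and consistent — try it, so O=9.
Step 3. [col 1: O + T ≡ H (mod 10)] column 1: given O=9, T=2, carry-in 0, and digits 2,9 already taken and all letters distinct, O+T≡H (mod 10) forces H=1 ⇒ H=1.
Step 4. [col 2: B + B ≡ H (mod 10)] B=5 is one option consistent with column 2 (B + B ≡ H (mod 10), carry-in 1) — take it, so B=5.
Step 5. [col 3: B + D ≡ W (mod 10)] column 3 (B + D ≡ W (mod 10), carry-in 1) doesn't pin W yet; pick W=6 and continue ⇒ W=6.
Step 6. [col 3: B + D ≡ W (mod 10)] from column 3 (B=5, W=6, carry-in 1, digits 1,2,5,6,9 already taken and all letters distinct): D must equal 0 ⇒ D=0.
Step 7. [col 4: T + H ≡ Y (mod 10)] column 4 reads T+H+carry(0)=Y with T=2, H=1; with digits 0,1,2,5,6,9 already taken and all letters distinct, the only value for Y is 3 ⇒ Y=3.
Step 8. [col 5: T + T ≡ A (mod 10)] column 5 reads T+T+carry(0)=A with T=2; with digits 0,1,2,3,5,6,9 already taken and all letters distinct, the only value for A is 4, so A=4.
Step 9. [col 6: F + A ≡ T (mod 10)] from column 6 (A=4, T=2, carry-in 0, digits 0,1,2,3,4,5,6,9 already taken and all letters distinct): F must equal 8. So F=8.

Answer: A=4, B=5, D=0, F=8, H=1, O=9, T=2, W=6, Y=3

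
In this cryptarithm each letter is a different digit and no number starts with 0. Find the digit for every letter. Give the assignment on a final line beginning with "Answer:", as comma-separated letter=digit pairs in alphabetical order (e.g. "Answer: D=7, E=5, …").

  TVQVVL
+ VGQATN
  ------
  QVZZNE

Step 1. [col 1: L + N ≡ E (mod 10)] L=2 is one option consistent with column 1 (L + N ≡ E (mod 10), carry-in 0) — take it. So L=2.
Step 2. [col 1: L + N ≡ E (mod 10)] E=8 is one option consistent with column 1 (L + N ≡ E (mod 10), carry-in 0) — take it, so E=8.
Step 3. [col 1: L + N ≡ E (mod 10)] column 1 reads L+N+carry(0)=E with L=2, E=8; with digits 2,8 already taken and all letters distinct, the only value for N is 6 ⇒ N=6.
Step 4. [col 2: V + T ≡ N (mod 10)] V=1 is one option consistent with column 2 (V + T ≡ N (mod 10), carry-in 0) — take it, so V=1.
Step 5. [col 2: V + T ≡ N (mod 10)] column 2 reads V+T+carry(0)=N with V=1, N=6; with digits 1,2,6,8 already taken and all letters distinct, the only value for T is 5 ⇒ T=5.
Step 6. [col 3: V + A ≡ Z (mod 10)] column 3 (V + A ≡ Z (mod 10), carry-in 0) doesn't pin A yet; pick A=3 and continue ⇒ A=3.
Step 7. [col 3: V + A ≡ Z (mod 10)] column 3 reads V+A+carry(0)=Z with V=1, A=3; with digits 1,2,3,5,6,8 already taken and all letters distinct, the only value for Z is 4, so Z=4.
Step 8. [col 4: Q + Q ≡ Z (mod 10)] column 4: given Z=4, carry-in 0, and digits 1,2,3,4,5,6,8 already taken and all letters distinct, Q+Q≡Z (mod 10) forces Q=7 ⇒ Q=7.
Step 9. [col 5: V + G ≡ V (mod 10)] in column 5 we have V+G≡V with carry-in 1; given V=1 and digits 1,2,3,4,5,6,7,8 already taken and all letters distinct, that pins G to 9. So G=9.

Answer: A=3, E=8, G=9, L=2, N=6, Q=7, T=5, V=1, Z=4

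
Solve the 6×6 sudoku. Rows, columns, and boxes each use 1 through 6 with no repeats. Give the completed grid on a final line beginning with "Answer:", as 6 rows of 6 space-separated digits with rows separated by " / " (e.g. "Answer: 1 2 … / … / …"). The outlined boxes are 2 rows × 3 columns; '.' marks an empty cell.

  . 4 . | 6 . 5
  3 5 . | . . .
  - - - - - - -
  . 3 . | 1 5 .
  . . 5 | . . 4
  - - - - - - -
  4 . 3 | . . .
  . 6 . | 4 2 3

Step 1. [r6c3∈{1}] only 1 remains possible at r6c3. So r6c3=1.
Step 2. [r2c4∈{2}] r2c4 is down to just 2, so r2c4=2.
Step 3. [r3c6∈{2,6}] r3c6 is the only open cell in col 6 admitting 2, so r3c6=2.
Step 4. [r4c5∈{3,6}] r4c5 is the only open cell in box 4 admitting 6, so r4c5=6.
Step 5. [r1c1∈{1,2}] in box 1, 1 fits only at r1c1 ⇒ r1c1=1.
Step 6. [r5c5∈{1}] r5c5 is down to just 1 ⇒ r5c5=1.
Step 7. [r3c3∈{4,6}] across row 3, 4 lands solely at r3c3, so r3c3=4.
Step 8. [r4c2∈{1,2}] across row 4, 1 lands solely at r4c2, so r4c2=1.
Step 9. [r5c2∈{2}] r5c2 has the single candidate 2. So r5c2=2.
Step 10. [r4c1∈{2}] only 2 remains possible at r4c1 ⇒ r4c1=2.
Step 11. [r5c4∈{5}] r5c4's peers cover all but 5. So r5c4=5.
Step 12. [r2c6∈{1}] r2c6 is down to just 1 ⇒ r2c6=1.
Step 13. [r2c5∈{4}] r2c5's peers cover all but 4, so r2c5=4.
Step 14. [r6c1∈{5}] r6c1 has the single candidate 5. So r6c1=5.
Step 15. [r1c3∈{2}] r1c3 is down to just 2 ⇒ r1c3=2.
Step 16. [r3c1∈{6}] r3c1 has the single candidate 6, so r3c1=6.
Step 17. [r1c5∈{3}] nothing but 3 survives at r1c5, so r1c5=3.
Step 18. [r5c6∈{6}] r5c6 is down to just 6, so r5c6=6.
Step 19. [r4c4∈{3}] r4c4's peers cover all but 3, so r4c4=3.
Step 20. [r2c3∈{6}] r2c3's peers cover all but 6, so r2c3=6.

Answer: 1 4 2 6 3 5 / 3 5 6 2 4 1 / 6 3 4 1 5 2 / 2 1 5 3 6 4 / 4 2 3 5 1 6 / 5 6 1 4 2 3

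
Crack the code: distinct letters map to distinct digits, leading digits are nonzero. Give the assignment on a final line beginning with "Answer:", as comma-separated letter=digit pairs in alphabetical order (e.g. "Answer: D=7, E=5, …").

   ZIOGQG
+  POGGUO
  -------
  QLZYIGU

Step 1. [col 1: G + O ≡ U (mod 10)] no forcing yet in column 1 (carry-in 0); U=3 is free and consistent — try it, so U=3.
Step 2. [col 1: G + O ≡ U (mod 10)] several values work for O in column 1 (G + O ≡ U (mod 10), carry-in 0); try O=8 ⇒ O=8.
Step 3. [Q] Q is the leading digit of a 7-digit sum of two 6-digit numbers; the final carry is exactly 1, so Q=1.
Step 4. [col 1: G + O ≡ U (mod 10)] column 1: given O=8, U=3, carry-in 0, and digits 1,3,8 already taken and all letters distinct, G+O≡U (mod 10) forces G=5, so G=5.
Step 5. [col 3: G + G ≡ I (mod 10)] from column 3 (G=5, carry-in 0, digits 1,3,5,8 already taken and all letters distinct): I must equal 0, so I=0.
Step 6. [col 4: O + G ≡ Y (mod 10)] column 4 reads O+G+carry(1)=Y with O=8, G=5; with digits 0,1,3,5,8 already taken and all letters distinct, the only value for Y is 4, so Y=4.
Step 7. [col 5: I + O ≡ Z (mod 10)] column 5 reads I+O+carry(1)=Z with I=0, O=8; with digits 0,1,3,4,5,8 already taken and all letters distinct, the only value for Z is 9. So Z=9.
Step 8. [col 6: Z + P ≡ L (mod 10)] column 6 reads Z+P+carry(0)=L with Z=9; with digits 0,1,3,4,5,8,9 already taken and all letters distinct, the only value for L is 6, so L=6.
Step 9. [col 6: Z + P ≡ L (mod 10)] from column 6 (Z=9, L=6, carry-in 0, digits 0,1,3,4,5,6,8,9 already taken and all letters distinct): P must equal 7 ⇒ P=7.

Answer: G=5, I=0, L=6, O=8, P=7, Q=1, U=3, Y=4, Z=9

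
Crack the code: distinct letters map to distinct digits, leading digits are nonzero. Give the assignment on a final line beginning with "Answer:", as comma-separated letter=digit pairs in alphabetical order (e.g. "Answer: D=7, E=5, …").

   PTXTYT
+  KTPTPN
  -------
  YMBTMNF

Step 1. [Y] Y is the leading digit of a 7-digit sum of two 6-digit numbers; the final carry is exactly 1 ⇒ Y=1.
Step 2. [col 1: T + N ≡ F (mod 10)] N=9 is one option consistent with column 1 (T + N ≡ F (mod 10), carry-in 0) — take it, so N=9.
Step 3. [col 1: T + N ≡ F (mod 10)] several values work for T in column 1 (T + N ≡ F (mod 10), carry-in 0); try T=6, so T=6.
Step 4. [col 1: T + N ≡ F (mod 10)] from column 1 (T=6, N=9, carry-in 0, digits 1,6,9 already taken and all letters distinct): F must equal 5, so F=5.
Step 5. [col 2: Y + P ≡ N (mod 10)] column 2: given Y=1, N=9, carry-in 1, and digits 1,5,6,9 already taken and all letters distinct, Y+P≡N (mod 10) forces P=7 ⇒ P=7.
Step 6. [col 3: T + T ≡ M (mod 10)] column 3: given T=6, carry-in 0, and digits 1,5,6,7,9 already taken and all letters distinct, T+T≡M (mod 10) forces M=2, so M=2.
Step 7. [col 4: X + P ≡ T (mod 10)] in column 4 we have X+P≡T with carry-in 1; given P=7, T=6 and digits 1,2,5,6,7,9 already taken and all letters distinct, that pins X to 8 ⇒ X=8.
Step 8. [col 5: T + T ≡ B (mod 10)] column 5 reads T+T+carry(1)=B with T=6; with digits 1,2,5,6,7,8,9 already taken and all letters distinct, the only value for B is 3 ⇒ B=3.
Step 9. [col 6: P + K ≡ M (mod 10)] column 6 reads P+K+carry(1)=M with P=7, M=2; with digits 1,2,3,5,6,7,8,9 already taken and all letters distinct, the only value for K is 4, so K=4.

Answer: B=3, F=5, K=4, M=2, N=9, P=7, T=6, X=8, Y=1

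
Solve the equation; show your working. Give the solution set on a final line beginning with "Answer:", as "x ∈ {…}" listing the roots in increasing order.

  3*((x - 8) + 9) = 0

Step 1. [3*((x - 8) + 9) = 0] 3·(inner) — divide through by 3. So div: (x - 8) + 9 = 0.
Step 2. [(x - 8) + 9 = 0] subtract 9: x sits inside (… + 9) ⇒ sub: x - 8 = -9.
Step 3. [x - 8 = -9] 8 comes off first (add 8) ⇒ sub: x = -1.

Answer: x ∈ {-1}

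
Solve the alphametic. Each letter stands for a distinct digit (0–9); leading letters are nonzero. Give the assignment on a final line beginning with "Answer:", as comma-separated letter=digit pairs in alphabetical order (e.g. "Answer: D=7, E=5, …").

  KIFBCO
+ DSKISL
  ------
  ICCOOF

Step 1. [col 1: O + L ≡ F (mod 10)] no forcing yet in column 1 (carry-in 0); O=7 is free and consistent — try it. So O=7.
Step 2. [col 1: O + L ≡ F (mod 10)] L=3 is one option consistent with column 1 (O + L ≡ F (mod 10), carry-in 0) — take it, so L=3.
Step 3. [col 1: O + L ≡ F (mod 10)] in column 1 we have O+L≡F with carry-in 0; given O=7, L=3 and digits 3,7 already taken and all letters distinct, that pins F to 0. So F=0.
Step 4. [col 2: C + S ≡ O (mod 10)] no forcing yet in column 2 (carry-in 1); S=4 is free and consistent — try it. So S=4.
Step 5. [col 2: C + S ≡ O (mod 10)] column 2: given S=4, O=7, carry-in 1, and digits 0,3,4,7 already taken and all letters distinct, C+S≡O (mod 10) forces C=2. So C=2.
Step 6. [col 3: B + I ≡ O (mod 10)] column 3 (B + I ≡ O (mod 10), carry-in 0) doesn't pin B yet; pick B=9 and continue. So B=9.
Step 7. [col 3: B + I ≡ O (mod 10)] from column 3 (B=9, O=7, carry-in 0, digits 0,2,3,4,7,9 already taken and all letters distinct): I must equal 8. So I=8.
Step 8. [col 4: F + K ≡ C (mod 10)] column 4: given F=0, C=2, carry-in 1, and digits 0,2,3,4,7,8,9 already taken and all letters distinct, F+K≡C (mod 10) forces K=1 ⇒ K=1.
Step 9. [col 6: K + D ≡ I (mod 10)] column 6 reads K+D+carry(1)=I with K=1, I=8; with digits 0,1,2,3,4,7,8,9 already taken and all letters distinct, the only value for D is 6. So D=6.

Answer: B=9, C=2, D=6, F=0, I=8, K=1, L=3, O=7, S=4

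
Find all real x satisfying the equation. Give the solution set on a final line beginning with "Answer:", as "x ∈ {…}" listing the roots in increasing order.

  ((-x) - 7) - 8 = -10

Step 1. [((-x) - 7) - 8 = -10] peel the -8: add 8 from each side. So sub: (-x) - 7 = -2.
Step 2. [(-x) - 7 = -2] the outer -7 inverts by adding 7, so sub: -x = 5.
Step 3. [-x = 5] LHS negated; negate both sides, so neg: x = -5.

Answer: x ∈ {-5}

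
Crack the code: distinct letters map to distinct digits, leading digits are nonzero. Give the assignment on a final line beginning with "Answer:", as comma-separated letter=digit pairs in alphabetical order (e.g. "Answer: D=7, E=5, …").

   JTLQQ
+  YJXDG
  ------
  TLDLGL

Step 1. [T] the sum has 6 digits but both addends have 5; that extra leading digit T is the final carry, namely 1 ⇒ T=1.
Step 2. [col 1: Q + G ≡ L (mod 10)] G=9 is one option consistent with column 1 (Q + G ≡ L (mod 10), carry-in 0) — take it, so G=9.
Step 3. [col 1: Q + G ≡ L (mod 10)] no forcing yet in column 1 (carry-in 0); L=2 is free and consistent — try it ⇒ L=2.
Step 4. [col 1: Q + G ≡ L (mod 10)] in column 1 we have Q+G≡L with carry-in 0; given G=9, L=2 and digits 1,2,9 already taken and all letters distinct, that pins Q to 3. So Q=3.
Step 5. [col 2: Q + D ≡ G (mod 10)] column 2 reads Q+D+carry(1)=G with Q=3, G=9; with digits 1,2,3,9 already taken and all letters distinct, the only value for D is 5. So D=5.
Step 6. [col 3: L + X ≡ L (mod 10)] column 3: given L=2, carry-in 0, and digits 1,2,3,5,9 already taken and all letters distinct, L+X≡L (mod 10) forces X=0 ⇒ X=0.
Step 7. [col 4: T + J ≡ D (mod 10)] column 4 reads T+J+carry(0)=D with T=1, D=5; with digits 0,1,2,3,5,9 already taken and all letters distinct, the only value for J is 4. So J=4.
Step 8. [col 5: J + Y ≡ L (mod 10)] from column 5 (J=4, L=2, carry-in 0, digits 0,1,2,3,4,5,9 already taken and all letters distinct): Y must equal 8 ⇒ Y=8.

Answer: D=5, G=9, J=4, L=2, Q=3, T=1, X=0, Y=8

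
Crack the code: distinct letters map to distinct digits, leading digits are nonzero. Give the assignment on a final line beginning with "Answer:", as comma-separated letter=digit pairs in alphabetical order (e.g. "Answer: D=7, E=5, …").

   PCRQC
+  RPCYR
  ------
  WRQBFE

Step 1. [col 1: C + R ≡ E (mod 10)] C=5 is one option consistent with column 1 (C + R ≡ E (mod 10), carry-in 0) — take it ⇒ C=5.
Step 2. [col 1: C + R ≡ E (mod 10)] several values work for E in column 1 (C + R ≡ E (mod 10), carry-in 0); try E=7 ⇒ E=7.
Step 3. [W] the sum has 6 digits but both addends have 5; that extra leading digit W is the final carry, namely 1, so W=1.
Step 4. [col 1: C + R ≡ E (mod 10)] column 1: given C=5, E=7, carry-in 0, and digits 1,5,7 already taken and all letters distinct, C+R≡E (mod 10) forces R=2 ⇒ R=2.
Step 5. [col 2: Q + Y ≡ F (mod 10)] column 2 (Q + Y ≡ F (mod 10), carry-in 0) doesn't pin Y yet; pick Y=6 and continue, so Y=6.
Step 6. [col 2: Q + Y ≡ F (mod 10)] no forcing yet in column 2 (carry-in 0); F=0 is free and consistent — try it. So F=0.
Step 7. [col 2: Q + Y ≡ F (mod 10)] in column 2 we have Q+Y≡F with carry-in 0; given Y=6, F=0 and digits 0,1,2,5,6,7 already taken and all letters distinct, that pins Q to 4, so Q=4.
Step 8. [col 3: R + C ≡ B (mod 10)] in column 3 we have R+C≡B with carry-in 1; given R=2, C=5 and digits 0,1,2,4,5,6,7 already taken and all letters distinct, that pins B to 8. So B=8.
Step 9. [col 4: C + P ≡ Q (mod 10)] in column 4 we have C+P≡Q with carry-in 0; given C=5, Q=4 and digits 0,1,2,4,5,6,7,8 already taken and all letters distinct, that pins P to 9, so P=9.

Answer: B=8, C=5, E=7, F=0, P=9, Q=4, R=2, W=1, Y=6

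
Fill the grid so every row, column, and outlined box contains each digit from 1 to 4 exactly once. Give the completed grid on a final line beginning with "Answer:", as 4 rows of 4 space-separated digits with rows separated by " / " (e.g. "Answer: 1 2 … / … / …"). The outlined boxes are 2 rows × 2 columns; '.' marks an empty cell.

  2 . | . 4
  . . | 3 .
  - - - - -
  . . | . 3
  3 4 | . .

Step 1. [r1c3∈{1}] r1c3 is down to just 1. So r1c3=1.
Step 2. [r2c2∈{1}] r2c2 has the single candidate 1 ⇒ r2c2=1.
Step 3. [r4c3∈{2}] nothing but 2 survives at r4c3. So r4c3=2.
Step 4. [r2c1∈{4}] r2c1 has the single candidate 4 ⇒ r2c1=4.
Step 5. [r3c3∈{4}] r3c3 has the single candidate 4. So r3c3=4.
Step 6. [r4c4∈{1}] r4c4 is down to just 1. So r4c4=1.
Step 7. [r2c4∈{2}] r2c4 has the single candidate 2, so r2c4=2.
Step 8. [r1c2∈{3}] only 3 remains possible at r1c2, so r1c2=3.
Step 9. [r3c2∈{2}] nothing but 2 survives at r3c2. So r3c2=2.
Step 10. [r3c1∈{1}] only 1 remains possible at r3c1, so r3c1=1.

Answer: 2 3 1 4 / 4 1 3 2 / 1 2 4 3 / 3 4 2 1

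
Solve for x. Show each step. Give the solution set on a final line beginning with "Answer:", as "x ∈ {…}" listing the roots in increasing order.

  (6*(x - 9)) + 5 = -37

Step 1. [(6*(x - 9)) + 5 = -37] +5 is outermost — subtract 5 both sides, so sub: 6*(x - 9) = -42.
Step 2. [6*(x - 9) = -42] 6 out front; divide by 6, so div: x - 9 = -7.
Step 3. [x - 9 = -7] the outer -9 inverts by adding 9. So sub: x = 2.

Answer: x ∈ {2}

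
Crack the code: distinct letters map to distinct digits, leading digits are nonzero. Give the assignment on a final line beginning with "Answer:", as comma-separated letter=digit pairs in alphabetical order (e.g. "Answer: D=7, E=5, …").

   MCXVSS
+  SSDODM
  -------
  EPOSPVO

Step 1. [E] the sum has 7 digits but both addends have 6; that extra leading digit E is the final carry, namely 1. So E=1.
Step 2. [col 1: S + M ≡ O (mod 10)] O=2 is one option consistent with column 1 (S + M ≡ O (mod 10), carry-in 0) — take it. So O=2.
Step 3. [col 1: S + M ≡ O (mod 10)] several values work for M in column 1 (S + M ≡ O (mod 10), carry-in 0); try M=8. So M=8.
Step 4. [col 1: S + M ≡ O (mod 10)] column 1 reads S+M+carry(0)=O with M=8, O=2; with digits 1,2,8 already taken and all letters distinct, the only value for S is 4 ⇒ S=4.
Step 5. [col 2: S + D ≡ V (mod 10)] column 2 (S + D ≡ V (mod 10), carry-in 1) doesn't pin V yet; pick V=0 and continue, so V=0.
Step 6. [col 2: S + D ≡ V (mod 10)] column 2 reads S+D+carry(1)=V with S=4, V=0; with digits 0,1,2,4,8 already taken and all letters distinct, the only value for D is 5 ⇒ D=5.
Step 7. [col 3: V + O ≡ P (mod 10)] from column 3 (V=0, O=2, carry-in 1, digits 0,1,2,4,5,8 already taken and all letters distinct): P must equal 3 ⇒ P=3.
Step 8. [col 4: X + D ≡ S (mod 10)] column 4: given D=5, S=4, carry-in 0, and digits 0,1,2,3,4,5,8 already taken and all letters distinct, X+D≡S (mod 10) forces X=9. So X=9.
Step 9. [col 5: C + S ≡ O (mod 10)] in column 5 we have C+S≡O with carry-in 1; given S=4, O=2 and digits 0,1,2,3,4,5,8,9 already taken and all letters distinct, that pins C to 7, so C=7.

Answer: C=7, D=5, E=1, M=8, O=2, P=3, S=4, V=0, X=9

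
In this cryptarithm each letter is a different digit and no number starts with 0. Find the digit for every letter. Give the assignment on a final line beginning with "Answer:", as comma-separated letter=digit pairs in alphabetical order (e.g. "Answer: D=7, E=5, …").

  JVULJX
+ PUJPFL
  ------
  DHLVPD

Step 1. [col 1: X + L ≡ D (mod 10)] several values work for L in column 1 (X + L ≡ D (mod 10), carry-in 0); try L=5. So L=5.
Step 2. [col 1: X + L ≡ D (mod 10)] column 1 (X + L ≡ D (mod 10), carry-in 0) doesn't pin X yet; pick X=9 and continue, so X=9.
Step 3. [col 1: X + L ≡ D (mod 10)] column 1 reads X+L+carry(0)=D with X=9, L=5; with digits 5,9 already taken and all letters distinct, the only value for D is 4, so D=4.
Step 4. [col 2: J + F ≡ P (mod 10)] several values work for P in column 2 (J + F ≡ P (mod 10), carry-in 1); try P=1, so P=1.
Step 5. [col 2: J + F ≡ P (mod 10)] F=8 is one option consistent with column 2 (J + F ≡ P (mod 10), carry-in 1) — take it ⇒ F=8.
Step 6. [col 2: J + F ≡ P (mod 10)] from column 2 (F=8, P=1, carry-in 1, digits 1,4,5,8,9 already taken and all letters distinct): J must equal 2 ⇒ J=2.
Step 7. [col 3: L + P ≡ V (mod 10)] in column 3 we have L+P≡V with carry-in 1; given L=5, P=1 and digits 1,2,4,5,8,9 already taken and all letters distinct, that pins V to 7 ⇒ V=7.
Step 8. [col 4: U + J ≡ L (mod 10)] column 4 reads U+J+carry(0)=L with J=2, L=5; with digits 1,2,4,5,7,8,9 already taken and all letters distinct, the only value for U is 3. So U=3.
Step 9. [col 5: V + U ≡ H (mod 10)] column 5: given V=7, U=3, carry-in 0, and digits 1,2,3,4,5,7,8,9 already taken and all letters distinct, V+U≡H (mod 10) forces H=0, so H=0.

Answer: D=4, F=8, H=0, J=2, L=5, P=1, U=3, V=7, X=9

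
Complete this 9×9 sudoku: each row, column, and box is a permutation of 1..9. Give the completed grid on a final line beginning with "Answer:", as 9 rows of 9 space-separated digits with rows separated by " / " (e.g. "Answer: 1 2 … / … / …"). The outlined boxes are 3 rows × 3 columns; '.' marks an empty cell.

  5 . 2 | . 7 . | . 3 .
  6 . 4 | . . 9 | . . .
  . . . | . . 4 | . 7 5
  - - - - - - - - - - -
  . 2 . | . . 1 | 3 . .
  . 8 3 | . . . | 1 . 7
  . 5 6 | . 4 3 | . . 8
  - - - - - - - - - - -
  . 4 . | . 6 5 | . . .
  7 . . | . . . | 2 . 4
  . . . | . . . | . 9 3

Step 1. [r8c6∈{8}] r8c6 is down to just 8 ⇒ r8c6=8.
Step 2. [r7c9∈{1}] r7c9 is down to just 1, so r7c9=1.
Step 3. [r2c7∈{8}] only 8 remains possible at r2c7 ⇒ r2c7=8.
Step 4. [r1c6∈{6}] r1c6 is down to just 6. So r1c6=6.
Step 5. [r6c7∈{9}] r6c7 is down to just 9 ⇒ r6c7=9.
Step 6. [r5c6∈{2}] r5c6's peers cover all but 2. So r5c6=2.
Step 7. [r2c8∈{1,2}] col 8 places 1 nowhere but r2c8 ⇒ r2c8=1.
Step 8. [r9c7∈{5,6,7}] r9c7 is the only open cell in col 7 admitting 5, so r9c7=5.
Step 9. [r1c4∈{1,8}] across row 1, 8 lands solely at r1c4 ⇒ r1c4=8.
Step 10. [r1c2∈{1,9}] r1c2 is the only open cell in row 1 admitting 1, so r1c2=1.
Step 11. [r8c8∈{6}] only 6 remains possible at r8c8. So r8c8=6.
Step 12. [r9c4∈{1,2,4,7}] across row 9, 4 lands solely at r9c4, so r9c4=4.
Step 13. [r5c4∈{5,6,9}] 6 has one home in row 5: r5c4 ⇒ r5c4=6.
Step 14. [r4c3∈{7,9}] col 3 places 7 nowhere but r4c3 ⇒ r4c3=7.
Step 15. [r4c5∈{5,8,9}] in row 4, 8 fits only at r4c5 ⇒ r4c5=8.
Step 16. [r7c8∈{8}] r7c8's peers cover all but 8, so r7c8=8.
Step 17. [r7c3∈{9}] only 9 remains possible at r7c3, so r7c3=9.
Step 18. [r8c2∈{3}] r8c2's peers cover all but 3 ⇒ r8c2=3.
Step 19. [r7c4∈{2,3,7}] across row 7, 3 lands solely at r7c4 ⇒ r7c4=3.
Step 20. [r9c5∈{1,2}] in box 8, 2 fits only at r9c5, so r9c5=2.
Step 21. [r3c1∈{3,8,9}] r3c1 is the only open cell in col 1 admitting 3 ⇒ r3c1=3.
Step 22. [r3c5∈{1}] r3c5's peers cover all but 1 ⇒ r3c5=1.
Step 23. [r9c1∈{1,8}] across col 1, 8 lands solely at r9c1 ⇒ r9c1=8.
Step 24. [r8c4∈{1,9}] r8c4 is the only open cell in col 4 admitting 1, so r8c4=1.
Step 25. [r4c4∈{5,9}] in col 4, 9 fits only at r4c4. So r4c4=9.
Step 26. [r4c1∈{4}] r4c1 has the single candidate 4. So r4c1=4.
Step 27. [r2c4∈{2,5}] across col 4, 5 lands solely at r2c4, so r2c4=5.
Step 28. [r4c8∈{5}] only 5 remains possible at r4c8. So r4c8=5.
Step 29. [r5c8∈{4}] r5c8's peers cover all but 4 ⇒ r5c8=4.
Step 30. [r4c9∈{6}] r4c9's peers cover all but 6 ⇒ r4c9=6.
Step 31. [r9c6∈{7}] r9c6 is down to just 7. So r9c6=7.
Step 32. [r6c4∈{7}] r6c4 has the single candidate 7, so r6c4=7.
Step 33. [r8c3∈{5}] only 5 remains possible at r8c3, so r8c3=5.
Step 34. [r5c5∈{5}] r5c5's peers cover all but 5, so r5c5=5.
Step 35. [r3c4∈{2}] only 2 remains possible at r3c4. So r3c4=2.
Step 36. [r1c9∈{9}] r1c9 is down to just 9 ⇒ r1c9=9.
Step 37. [r3c3∈{8}] only 8 remains possible at r3c3, so r3c3=8.
Step 38. [r3c7∈{6}] r3c7's peers cover all but 6. So r3c7=6.
Step 39. [r7c1∈{2}] only 2 remains possible at r7c1 ⇒ r7c1=2.
Step 40. [r9c2∈{6}] r9c2 has the single candidate 6. So r9c2=6.
Step 41. [r3c2∈{9}] r3c2 is down to just 9 ⇒ r3c2=9.
Step 42. [r1c7∈{4}] r1c7 is down to just 4 ⇒ r1c7=4.
Step 43. [r9c3∈{1}] nothing but 1 survives at r9c3 ⇒ r9c3=1.
Step 44. [r6c8∈{2}] r6c8's peers cover all but 2 ⇒ r6c8=2.
Step 45. [r2c9∈{2}] only 2 remains possible at r2c9, so r2c9=2.
Step 46. [r7c7∈{7}] nothing but 7 survives at r7c7 ⇒ r7c7=7.
Step 47. [r8c5∈{9}] nothing but 9 survives at r8c5, so r8c5=9.
Step 48. [r2c2∈{7}] r2c2 is down to just 7 ⇒ r2c2=7.
Step 49. [r2c5∈{3}] only 3 remains possible at r2c5 ⇒ r2c5=3.
Step 50. [r5c1∈{9}] r5c1 has the single candidate 9. So r5c1=9.
Step 51. [r6c1∈{1}] nothing but 1 survives at r6c1 ⇒ r6c1=1.

Answer: 5 1 2 8 7 6 4 3 9 / 6 7 4 5 3 9 8 1 2 / 3 9 8 2 1 4 6 7 5 / 4 2 7 9 8 1 3 5 6 / 9 8 3 6 5 2 1 4 7 / 1 5 6 7 4 3 9 2 8 / 2 4 9 3 6 5 7 8 1 / 7 3 5 1 9 8 2 6 4 / 8 6 1 4 2 7 5 9 3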